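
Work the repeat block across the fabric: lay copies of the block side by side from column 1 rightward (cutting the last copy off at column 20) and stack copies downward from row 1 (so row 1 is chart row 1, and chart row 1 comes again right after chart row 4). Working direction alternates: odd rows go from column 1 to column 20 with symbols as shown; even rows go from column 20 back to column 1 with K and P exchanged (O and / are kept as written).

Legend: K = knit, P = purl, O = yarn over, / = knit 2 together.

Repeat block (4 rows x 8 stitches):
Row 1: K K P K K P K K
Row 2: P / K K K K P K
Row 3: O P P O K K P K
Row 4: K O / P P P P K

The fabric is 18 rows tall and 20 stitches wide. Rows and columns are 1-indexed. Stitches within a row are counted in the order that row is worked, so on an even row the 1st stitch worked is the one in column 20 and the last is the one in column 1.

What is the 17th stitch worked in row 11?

Row 11 uses chart row ((11-1) mod 4)+1 = 3. Row 11 is odd, so RS.
Chart row 3 tiled across columns 1-20: O P P O K K P K O P P O K K P K O P P O
RS row: no reversal, no swap; stitch n worked = column n.
Stitch 17 in working order -> O

== STITCH ==
O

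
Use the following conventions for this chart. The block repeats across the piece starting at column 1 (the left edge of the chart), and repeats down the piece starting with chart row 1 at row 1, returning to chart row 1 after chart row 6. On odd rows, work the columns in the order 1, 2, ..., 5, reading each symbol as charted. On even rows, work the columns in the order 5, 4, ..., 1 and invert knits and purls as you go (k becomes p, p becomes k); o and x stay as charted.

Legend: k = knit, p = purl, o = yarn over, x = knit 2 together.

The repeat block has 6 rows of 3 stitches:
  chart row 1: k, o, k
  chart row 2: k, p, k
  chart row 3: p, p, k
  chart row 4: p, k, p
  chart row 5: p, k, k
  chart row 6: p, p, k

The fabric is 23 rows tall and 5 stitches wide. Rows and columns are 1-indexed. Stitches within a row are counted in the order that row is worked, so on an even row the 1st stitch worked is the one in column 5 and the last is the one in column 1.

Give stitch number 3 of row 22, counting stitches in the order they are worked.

For row 22: chart row = ((22-1) mod 6) + 1 = 4; this is a WS (even) row.
Chart row 4 tiled across columns 1-5: p k p p k
Wrong side: read the tiled row from column 5 down to 1 and exchange k with p (leave o, x).
Row 22 as worked: p k k p k
The 3rd stitch worked is k.

== STITCH ==
k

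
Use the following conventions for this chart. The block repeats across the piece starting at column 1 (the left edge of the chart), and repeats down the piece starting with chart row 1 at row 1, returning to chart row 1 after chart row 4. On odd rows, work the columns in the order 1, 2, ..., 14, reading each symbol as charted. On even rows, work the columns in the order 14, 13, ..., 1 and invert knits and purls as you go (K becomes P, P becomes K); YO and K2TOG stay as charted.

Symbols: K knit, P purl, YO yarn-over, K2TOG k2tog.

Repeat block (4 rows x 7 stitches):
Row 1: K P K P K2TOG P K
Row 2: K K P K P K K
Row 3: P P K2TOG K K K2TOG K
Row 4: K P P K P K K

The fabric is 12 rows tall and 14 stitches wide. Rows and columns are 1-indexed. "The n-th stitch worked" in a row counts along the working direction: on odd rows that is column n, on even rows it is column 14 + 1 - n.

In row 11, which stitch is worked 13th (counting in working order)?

Result:
K2TOG

Derivation:
Row 11: (11-1) mod 4 = 2, so use chart row 3. Odd row -> RS.
Chart row 3 tiled across columns 1-14: P P K2TOG K K K2TOG K P P K2TOG K K K2TOG K
Right side: take the tiled row as-is (worked left to right from column 1).
Stitch 13 in working order -> K2TOG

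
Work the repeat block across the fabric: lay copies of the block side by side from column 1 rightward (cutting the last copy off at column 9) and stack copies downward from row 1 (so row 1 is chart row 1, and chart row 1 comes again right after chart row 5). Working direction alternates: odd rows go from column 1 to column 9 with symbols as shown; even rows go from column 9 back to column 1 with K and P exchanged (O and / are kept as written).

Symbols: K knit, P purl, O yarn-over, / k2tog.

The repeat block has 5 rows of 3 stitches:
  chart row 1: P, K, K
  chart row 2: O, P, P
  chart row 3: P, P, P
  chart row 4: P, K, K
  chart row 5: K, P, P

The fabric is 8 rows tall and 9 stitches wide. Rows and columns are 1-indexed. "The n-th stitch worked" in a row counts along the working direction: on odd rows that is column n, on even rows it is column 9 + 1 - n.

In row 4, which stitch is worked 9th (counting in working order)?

== STITCH ==
K

Derivation:
For row 4: chart row = ((4-1) mod 5) + 1 = 4; this is a WS (even) row.
Chart row 4 tiled across columns 1-9: P K K P K K P K K
Wrong side: read the tiled row from column 9 down to 1 and exchange K with P (leave O, /).
Row 4 as worked: P P K P P K P P K
Stitch 9 in working order -> K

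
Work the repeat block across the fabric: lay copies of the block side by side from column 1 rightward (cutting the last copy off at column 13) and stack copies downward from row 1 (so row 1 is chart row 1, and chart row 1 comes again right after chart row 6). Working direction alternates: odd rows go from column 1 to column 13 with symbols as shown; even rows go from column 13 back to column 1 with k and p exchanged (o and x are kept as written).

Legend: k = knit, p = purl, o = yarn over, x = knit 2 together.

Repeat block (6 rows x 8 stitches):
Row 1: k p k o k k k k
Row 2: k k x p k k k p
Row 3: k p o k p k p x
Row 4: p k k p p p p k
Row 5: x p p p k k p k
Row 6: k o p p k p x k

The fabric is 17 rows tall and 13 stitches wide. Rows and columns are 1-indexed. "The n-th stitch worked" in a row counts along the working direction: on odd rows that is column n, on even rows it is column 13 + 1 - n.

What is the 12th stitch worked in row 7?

== STITCH ==
o

Derivation:
For row 7: chart row = ((7-1) mod 6) + 1 = 1; this is a RS (odd) row.
Chart row 1 tiled across columns 1-13: k p k o k k k k k p k o k
Right side: take the tiled row as-is (worked left to right from column 1).
Counting 12 along the worked row gives o.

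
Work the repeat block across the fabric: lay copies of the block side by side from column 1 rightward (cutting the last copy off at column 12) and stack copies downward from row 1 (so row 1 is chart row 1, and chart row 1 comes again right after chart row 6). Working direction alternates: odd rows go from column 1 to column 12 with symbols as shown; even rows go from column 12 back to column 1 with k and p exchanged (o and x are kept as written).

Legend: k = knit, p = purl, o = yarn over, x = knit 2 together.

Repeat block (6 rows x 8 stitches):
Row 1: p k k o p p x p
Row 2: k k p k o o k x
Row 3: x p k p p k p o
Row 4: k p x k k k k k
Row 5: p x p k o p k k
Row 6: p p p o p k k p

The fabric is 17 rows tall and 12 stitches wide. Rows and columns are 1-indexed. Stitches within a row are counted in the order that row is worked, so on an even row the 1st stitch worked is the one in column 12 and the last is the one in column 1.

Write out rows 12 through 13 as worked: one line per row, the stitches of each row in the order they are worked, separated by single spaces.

Row 12: chart row 6, WS - tiled (columns 1-12): p p p o p k k p p p p o; work from column 12 back to 1 with k<->p swapped.
Row 13: chart row 1, RS - tile across columns 1-12 and work as-is.

Result:
o k k k k p p k o k k k
p k k o p p x p p k k o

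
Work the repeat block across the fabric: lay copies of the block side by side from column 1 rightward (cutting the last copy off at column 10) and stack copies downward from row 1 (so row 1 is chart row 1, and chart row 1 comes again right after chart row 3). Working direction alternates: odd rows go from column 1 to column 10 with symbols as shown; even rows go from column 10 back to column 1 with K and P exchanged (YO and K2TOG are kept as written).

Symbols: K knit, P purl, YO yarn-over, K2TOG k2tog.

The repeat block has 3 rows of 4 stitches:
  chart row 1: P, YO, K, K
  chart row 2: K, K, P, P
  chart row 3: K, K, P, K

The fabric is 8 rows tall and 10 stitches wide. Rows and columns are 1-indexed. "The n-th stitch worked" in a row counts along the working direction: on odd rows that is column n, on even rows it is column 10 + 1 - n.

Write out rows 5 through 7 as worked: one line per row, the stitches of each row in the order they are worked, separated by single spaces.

== ROWS AS WORKED ==
K K P P K K P P K K
P P P K P P P K P P
P YO K K P YO K K P YO

Derivation:
Row 5: chart row 2, RS - tile across columns 1-10 and work as-is.
Row 6: chart row 3, WS - tiled (columns 1-10): K K P K K K P K K K; work from column 10 back to 1 with K<->P swapped.
Row 7: chart row 1, RS - tile across columns 1-10 and work as-is.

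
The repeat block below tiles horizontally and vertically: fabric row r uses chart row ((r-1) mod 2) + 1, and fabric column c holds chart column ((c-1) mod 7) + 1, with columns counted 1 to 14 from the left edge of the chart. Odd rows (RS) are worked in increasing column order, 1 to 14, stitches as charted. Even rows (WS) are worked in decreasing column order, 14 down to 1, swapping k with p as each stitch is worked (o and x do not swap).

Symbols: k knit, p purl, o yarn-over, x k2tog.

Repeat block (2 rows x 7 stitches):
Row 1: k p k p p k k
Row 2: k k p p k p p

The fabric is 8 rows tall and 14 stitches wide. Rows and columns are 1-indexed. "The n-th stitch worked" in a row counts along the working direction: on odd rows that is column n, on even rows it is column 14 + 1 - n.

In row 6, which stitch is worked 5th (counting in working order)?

Row 6 uses chart row ((6-1) mod 2)+1 = 2. Row 6 is even, so WS.
Chart row 2 tiled across columns 1-14: k k p p k p p k k p p k p p
WS: work from column 14 back to column 1 (reverse the tiled row), swapping k<->p (o and x unchanged).
Row 6 as worked: k k p k k p p k k p k k p p
The 5th stitch worked is k.

== STITCH ==
k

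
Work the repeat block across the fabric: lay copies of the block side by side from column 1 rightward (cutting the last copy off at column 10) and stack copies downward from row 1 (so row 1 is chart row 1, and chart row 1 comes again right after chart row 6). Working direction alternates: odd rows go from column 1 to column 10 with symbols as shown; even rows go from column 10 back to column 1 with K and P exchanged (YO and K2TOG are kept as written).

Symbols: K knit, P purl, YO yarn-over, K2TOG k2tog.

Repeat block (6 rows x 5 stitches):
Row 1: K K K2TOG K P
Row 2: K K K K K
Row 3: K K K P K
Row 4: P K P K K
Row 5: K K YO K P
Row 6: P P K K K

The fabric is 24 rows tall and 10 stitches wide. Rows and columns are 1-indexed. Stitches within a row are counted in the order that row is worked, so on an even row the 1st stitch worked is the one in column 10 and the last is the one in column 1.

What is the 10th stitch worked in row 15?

Row 15: (15-1) mod 6 = 2, so use chart row 3. Odd row -> RS.
Chart row 3 tiled across columns 1-10: K K K P K K K K P K
RS row: no reversal, no swap; stitch n worked = column n.
Counting 10 along the worked row gives K.

Result:
K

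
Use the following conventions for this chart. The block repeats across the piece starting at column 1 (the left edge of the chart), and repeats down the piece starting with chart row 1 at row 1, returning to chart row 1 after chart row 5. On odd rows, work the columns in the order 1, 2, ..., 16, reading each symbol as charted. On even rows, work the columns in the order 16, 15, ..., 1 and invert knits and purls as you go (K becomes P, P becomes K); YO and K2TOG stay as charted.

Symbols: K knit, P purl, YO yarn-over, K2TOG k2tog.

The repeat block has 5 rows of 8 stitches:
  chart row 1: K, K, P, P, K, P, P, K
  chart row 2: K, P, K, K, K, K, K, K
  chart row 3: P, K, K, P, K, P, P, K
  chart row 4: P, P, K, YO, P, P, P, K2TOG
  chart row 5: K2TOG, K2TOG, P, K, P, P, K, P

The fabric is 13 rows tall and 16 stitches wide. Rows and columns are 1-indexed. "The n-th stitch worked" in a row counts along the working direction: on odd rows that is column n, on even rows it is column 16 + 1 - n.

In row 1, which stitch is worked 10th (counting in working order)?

== STITCH ==
K

Derivation:
Row 1 uses chart row ((1-1) mod 5)+1 = 1. Row 1 is odd, so RS.
Chart row 1 tiled across columns 1-16: K K P P K P P K K K P P K P P K
Right side: take the tiled row as-is (worked left to right from column 1).
The 10th stitch worked is K.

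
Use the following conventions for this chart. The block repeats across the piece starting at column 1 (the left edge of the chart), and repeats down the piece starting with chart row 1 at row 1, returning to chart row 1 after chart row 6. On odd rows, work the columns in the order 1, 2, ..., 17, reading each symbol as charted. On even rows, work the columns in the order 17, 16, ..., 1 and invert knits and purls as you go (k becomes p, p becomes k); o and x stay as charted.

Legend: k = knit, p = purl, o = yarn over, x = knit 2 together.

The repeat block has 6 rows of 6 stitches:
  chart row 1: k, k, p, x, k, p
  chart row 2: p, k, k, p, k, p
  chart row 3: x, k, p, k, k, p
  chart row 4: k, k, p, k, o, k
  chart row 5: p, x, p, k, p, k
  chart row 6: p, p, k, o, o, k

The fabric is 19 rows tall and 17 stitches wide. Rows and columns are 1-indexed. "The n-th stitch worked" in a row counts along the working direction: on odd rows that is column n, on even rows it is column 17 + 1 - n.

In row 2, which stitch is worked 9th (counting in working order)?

For row 2: chart row = ((2-1) mod 6) + 1 = 2; this is a WS (even) row.
Chart row 2 tiled across columns 1-17: p k k p k p p k k p k p p k k p k
Wrong side: read the tiled row from column 17 down to 1 and exchange k with p (leave o, x).
Row 2 as worked: p k p p k k p k p p k k p k p p k
Counting 9 along the worked row gives p.

Stitch:
p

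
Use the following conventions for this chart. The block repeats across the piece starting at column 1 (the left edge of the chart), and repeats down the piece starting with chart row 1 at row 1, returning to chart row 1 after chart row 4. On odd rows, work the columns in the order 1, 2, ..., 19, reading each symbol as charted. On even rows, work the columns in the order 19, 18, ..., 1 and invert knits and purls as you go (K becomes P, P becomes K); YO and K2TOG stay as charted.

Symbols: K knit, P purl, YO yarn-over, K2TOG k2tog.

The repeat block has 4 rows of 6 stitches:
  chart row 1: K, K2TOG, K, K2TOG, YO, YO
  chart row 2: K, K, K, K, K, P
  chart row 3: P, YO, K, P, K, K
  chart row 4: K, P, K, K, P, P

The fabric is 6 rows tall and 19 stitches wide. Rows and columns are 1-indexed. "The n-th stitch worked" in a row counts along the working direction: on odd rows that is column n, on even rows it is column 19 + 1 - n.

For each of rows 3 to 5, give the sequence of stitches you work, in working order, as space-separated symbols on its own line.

== ROWS AS WORKED ==
P YO K P K K P YO K P K K P YO K P K K P
P K K P P K P K K P P K P K K P P K P
K K2TOG K K2TOG YO YO K K2TOG K K2TOG YO YO K K2TOG K K2TOG YO YO K

Derivation:
Row 3: chart row 3, RS - tile across columns 1-19 and work as-is.
Row 4: chart row 4, WS - tiled (columns 1-19): K P K K P P K P K K P P K P K K P P K; work from column 19 back to 1 with K<->P swapped.
Row 5: chart row 1, RS - tile across columns 1-19 and work as-is.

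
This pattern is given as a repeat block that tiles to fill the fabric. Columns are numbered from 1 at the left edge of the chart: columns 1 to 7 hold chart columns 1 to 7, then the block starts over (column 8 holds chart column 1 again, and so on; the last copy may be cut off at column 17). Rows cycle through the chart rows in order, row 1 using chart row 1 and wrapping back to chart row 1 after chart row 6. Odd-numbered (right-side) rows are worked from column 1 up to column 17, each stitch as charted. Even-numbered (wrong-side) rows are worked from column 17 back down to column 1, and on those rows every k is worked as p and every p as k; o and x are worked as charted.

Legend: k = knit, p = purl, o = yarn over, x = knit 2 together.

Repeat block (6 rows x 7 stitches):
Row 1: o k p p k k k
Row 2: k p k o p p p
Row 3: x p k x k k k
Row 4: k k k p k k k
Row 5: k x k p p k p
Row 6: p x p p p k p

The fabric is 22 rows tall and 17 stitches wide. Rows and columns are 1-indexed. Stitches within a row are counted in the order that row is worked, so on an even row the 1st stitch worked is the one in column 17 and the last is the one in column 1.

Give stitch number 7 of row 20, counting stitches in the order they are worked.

Row 20 uses chart row ((20-1) mod 6)+1 = 2. Row 20 is even, so WS.
Chart row 2 tiled across columns 1-17: k p k o p p p k p k o p p p k p k
WS: work from column 17 back to column 1 (reverse the tiled row), swapping k<->p (o and x unchanged).
Row 20 as worked: p k p k k k o p k p k k k o p k p
The 7th stitch worked is o.

== STITCH ==
o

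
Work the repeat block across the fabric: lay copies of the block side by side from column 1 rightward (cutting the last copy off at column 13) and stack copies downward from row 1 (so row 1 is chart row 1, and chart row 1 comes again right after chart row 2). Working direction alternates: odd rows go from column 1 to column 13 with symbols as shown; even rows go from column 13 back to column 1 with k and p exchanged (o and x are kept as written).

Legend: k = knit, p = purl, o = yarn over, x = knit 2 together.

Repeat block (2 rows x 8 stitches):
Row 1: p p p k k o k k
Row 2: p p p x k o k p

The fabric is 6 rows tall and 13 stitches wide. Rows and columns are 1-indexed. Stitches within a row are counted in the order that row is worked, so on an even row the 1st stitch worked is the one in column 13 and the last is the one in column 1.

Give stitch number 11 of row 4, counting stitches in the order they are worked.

For row 4: chart row = ((4-1) mod 2) + 1 = 2; this is a WS (even) row.
Chart row 2 tiled across columns 1-13: p p p x k o k p p p p x k
WS row: flip the tiled sequence (start at column 13) and apply k<->p; o and x stay.
Row 4 as worked: p x k k k k p o p x k k k
Stitch 11 in working order -> k

Stitch:
k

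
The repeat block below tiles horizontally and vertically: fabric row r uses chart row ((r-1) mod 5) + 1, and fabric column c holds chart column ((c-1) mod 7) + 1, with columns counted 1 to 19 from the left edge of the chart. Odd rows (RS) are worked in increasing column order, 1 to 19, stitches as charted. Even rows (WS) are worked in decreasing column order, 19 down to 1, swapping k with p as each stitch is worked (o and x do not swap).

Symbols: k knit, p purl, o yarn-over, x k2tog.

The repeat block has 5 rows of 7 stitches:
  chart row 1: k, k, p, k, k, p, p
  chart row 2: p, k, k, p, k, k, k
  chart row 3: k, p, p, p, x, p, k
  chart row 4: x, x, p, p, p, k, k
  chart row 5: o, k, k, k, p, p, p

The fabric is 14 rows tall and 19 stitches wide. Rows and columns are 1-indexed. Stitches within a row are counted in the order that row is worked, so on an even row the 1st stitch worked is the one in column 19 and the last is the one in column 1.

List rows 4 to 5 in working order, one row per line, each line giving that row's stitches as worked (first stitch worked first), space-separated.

Row 4: chart row 4, WS - tiled (columns 1-19): x x p p p k k x x p p p k k x x p p p; work from column 19 back to 1 with k<->p swapped.
Row 5: chart row 5, RS - tile across columns 1-19 and work as-is.

Rows as worked:
k k k x x p p k k k x x p p k k k x x
o k k k p p p o k k k p p p o k k k p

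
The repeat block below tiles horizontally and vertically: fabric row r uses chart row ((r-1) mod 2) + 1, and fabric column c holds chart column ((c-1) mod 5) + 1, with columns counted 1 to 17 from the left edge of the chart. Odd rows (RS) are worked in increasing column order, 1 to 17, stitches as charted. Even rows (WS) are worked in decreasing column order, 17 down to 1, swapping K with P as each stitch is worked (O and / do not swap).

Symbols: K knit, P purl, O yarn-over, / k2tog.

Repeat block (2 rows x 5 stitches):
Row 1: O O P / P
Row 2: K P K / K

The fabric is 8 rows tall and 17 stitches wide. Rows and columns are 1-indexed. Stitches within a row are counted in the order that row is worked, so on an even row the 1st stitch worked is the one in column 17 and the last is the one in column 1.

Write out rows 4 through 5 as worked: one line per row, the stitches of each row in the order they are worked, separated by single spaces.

== ROWS AS WORKED ==
K P P / P K P P / P K P P / P K P
O O P / P O O P / P O O P / P O O

Derivation:
Row 4: chart row 2, WS - tiled (columns 1-17): K P K / K K P K / K K P K / K K P; work from column 17 back to 1 with K<->P swapped.
Row 5: chart row 1, RS - tile across columns 1-17 and work as-is.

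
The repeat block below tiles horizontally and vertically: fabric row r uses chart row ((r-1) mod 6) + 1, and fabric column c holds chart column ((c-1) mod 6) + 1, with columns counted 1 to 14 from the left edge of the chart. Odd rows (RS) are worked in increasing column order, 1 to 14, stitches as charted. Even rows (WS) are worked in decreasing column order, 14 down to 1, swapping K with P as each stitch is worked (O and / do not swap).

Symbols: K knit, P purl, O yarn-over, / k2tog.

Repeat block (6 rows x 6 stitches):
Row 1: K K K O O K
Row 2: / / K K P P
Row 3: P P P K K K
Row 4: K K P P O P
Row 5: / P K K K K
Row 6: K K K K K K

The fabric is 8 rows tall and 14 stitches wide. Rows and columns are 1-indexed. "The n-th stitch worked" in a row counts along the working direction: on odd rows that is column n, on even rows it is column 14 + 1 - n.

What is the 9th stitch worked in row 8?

Row 8: (8-1) mod 6 = 1, so use chart row 2. Even row -> WS.
Chart row 2 tiled across columns 1-14: / / K K P P / / K K P P / /
WS: work from column 14 back to column 1 (reverse the tiled row), swapping K<->P (O and / unchanged).
Row 8 as worked: / / K K P P / / K K P P / /
Counting 9 along the worked row gives K.

== STITCH ==
K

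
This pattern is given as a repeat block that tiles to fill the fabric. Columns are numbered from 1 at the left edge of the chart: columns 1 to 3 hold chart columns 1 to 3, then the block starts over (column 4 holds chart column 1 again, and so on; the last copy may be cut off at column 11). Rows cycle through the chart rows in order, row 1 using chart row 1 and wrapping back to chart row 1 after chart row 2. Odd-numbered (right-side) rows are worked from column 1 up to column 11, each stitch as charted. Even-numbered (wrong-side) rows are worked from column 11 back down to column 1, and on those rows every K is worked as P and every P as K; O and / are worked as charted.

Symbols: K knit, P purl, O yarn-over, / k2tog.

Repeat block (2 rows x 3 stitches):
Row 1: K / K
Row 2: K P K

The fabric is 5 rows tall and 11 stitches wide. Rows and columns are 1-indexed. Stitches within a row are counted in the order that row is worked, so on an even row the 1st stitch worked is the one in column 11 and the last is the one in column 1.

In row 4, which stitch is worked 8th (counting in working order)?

Row 4 uses chart row ((4-1) mod 2)+1 = 2. Row 4 is even, so WS.
Chart row 2 tiled across columns 1-11: K P K K P K K P K K P
WS row: flip the tiled sequence (start at column 11) and apply K<->P; O and / stay.
Row 4 as worked: K P P K P P K P P K P
Counting 8 along the worked row gives P.

== STITCH ==
P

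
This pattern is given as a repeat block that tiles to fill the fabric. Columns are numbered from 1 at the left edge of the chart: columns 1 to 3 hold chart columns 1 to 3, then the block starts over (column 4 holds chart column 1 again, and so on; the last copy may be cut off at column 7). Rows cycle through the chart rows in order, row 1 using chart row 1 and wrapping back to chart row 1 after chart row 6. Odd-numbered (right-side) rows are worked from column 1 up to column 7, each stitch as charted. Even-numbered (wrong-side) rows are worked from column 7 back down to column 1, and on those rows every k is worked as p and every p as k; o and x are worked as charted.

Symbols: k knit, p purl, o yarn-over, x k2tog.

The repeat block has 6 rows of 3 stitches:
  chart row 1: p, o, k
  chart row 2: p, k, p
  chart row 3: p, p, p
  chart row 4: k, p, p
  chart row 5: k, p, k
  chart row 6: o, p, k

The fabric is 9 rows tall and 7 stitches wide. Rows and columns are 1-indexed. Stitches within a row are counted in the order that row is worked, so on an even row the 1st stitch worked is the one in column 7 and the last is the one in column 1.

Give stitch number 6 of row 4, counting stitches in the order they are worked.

Stitch:
k

Derivation:
Row 4 uses chart row ((4-1) mod 6)+1 = 4. Row 4 is even, so WS.
Chart row 4 tiled across columns 1-7: k p p k p p k
Wrong side: read the tiled row from column 7 down to 1 and exchange k with p (leave o, x).
Row 4 as worked: p k k p k k p
Stitch 6 in working order -> k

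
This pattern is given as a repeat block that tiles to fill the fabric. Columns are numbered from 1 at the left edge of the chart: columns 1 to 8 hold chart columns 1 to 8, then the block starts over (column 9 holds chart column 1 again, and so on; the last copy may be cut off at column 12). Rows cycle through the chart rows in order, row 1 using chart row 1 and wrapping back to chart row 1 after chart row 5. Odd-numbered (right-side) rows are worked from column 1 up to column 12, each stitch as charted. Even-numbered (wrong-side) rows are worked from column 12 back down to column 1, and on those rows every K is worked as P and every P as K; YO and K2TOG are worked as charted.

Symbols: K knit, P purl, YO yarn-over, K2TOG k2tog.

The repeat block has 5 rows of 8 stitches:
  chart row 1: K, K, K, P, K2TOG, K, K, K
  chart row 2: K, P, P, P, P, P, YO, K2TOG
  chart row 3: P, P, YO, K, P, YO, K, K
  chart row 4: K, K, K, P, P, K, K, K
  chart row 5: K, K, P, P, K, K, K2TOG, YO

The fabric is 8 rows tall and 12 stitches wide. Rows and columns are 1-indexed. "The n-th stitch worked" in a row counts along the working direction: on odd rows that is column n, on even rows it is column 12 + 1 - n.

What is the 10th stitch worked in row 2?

== STITCH ==
K

Derivation:
Row 2: (2-1) mod 5 = 1, so use chart row 2. Even row -> WS.
Chart row 2 tiled across columns 1-12: K P P P P P YO K2TOG K P P P
WS row: flip the tiled sequence (start at column 12) and apply K<->P; YO and K2TOG stay.
Row 2 as worked: K K K P K2TOG YO K K K K K P
Counting 10 along the worked row gives K.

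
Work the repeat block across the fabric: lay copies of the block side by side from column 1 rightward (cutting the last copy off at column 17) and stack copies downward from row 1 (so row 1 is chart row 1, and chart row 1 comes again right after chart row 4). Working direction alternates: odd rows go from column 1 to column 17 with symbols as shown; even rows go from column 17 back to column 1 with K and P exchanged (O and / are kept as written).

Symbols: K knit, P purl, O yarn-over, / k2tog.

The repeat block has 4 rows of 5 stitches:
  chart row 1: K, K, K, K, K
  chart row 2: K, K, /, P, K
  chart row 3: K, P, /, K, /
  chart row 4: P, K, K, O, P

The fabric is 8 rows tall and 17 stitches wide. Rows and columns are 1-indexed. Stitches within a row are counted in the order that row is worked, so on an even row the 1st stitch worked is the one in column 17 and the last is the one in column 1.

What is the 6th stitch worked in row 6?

Row 6: (6-1) mod 4 = 1, so use chart row 2. Even row -> WS.
Chart row 2 tiled across columns 1-17: K K / P K K K / P K K K / P K K K
WS: work from column 17 back to column 1 (reverse the tiled row), swapping K<->P (O and / unchanged).
Row 6 as worked: P P P K / P P P K / P P P K / P P
Stitch 6 in working order -> P

Result:
P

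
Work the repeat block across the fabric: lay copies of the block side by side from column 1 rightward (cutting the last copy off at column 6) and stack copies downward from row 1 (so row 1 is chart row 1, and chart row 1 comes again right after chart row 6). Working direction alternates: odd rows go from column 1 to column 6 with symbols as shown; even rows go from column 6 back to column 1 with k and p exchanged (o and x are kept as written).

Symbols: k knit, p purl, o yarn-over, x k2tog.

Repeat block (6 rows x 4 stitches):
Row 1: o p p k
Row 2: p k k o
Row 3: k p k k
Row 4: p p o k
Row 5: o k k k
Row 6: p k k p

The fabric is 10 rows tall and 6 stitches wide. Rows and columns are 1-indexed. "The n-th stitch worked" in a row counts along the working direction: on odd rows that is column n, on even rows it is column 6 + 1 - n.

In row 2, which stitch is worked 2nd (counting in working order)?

For row 2: chart row = ((2-1) mod 6) + 1 = 2; this is a WS (even) row.
Chart row 2 tiled across columns 1-6: p k k o p k
WS row: flip the tiled sequence (start at column 6) and apply k<->p; o and x stay.
Row 2 as worked: p k o p p k
The 2nd stitch worked is k.

Stitch:
k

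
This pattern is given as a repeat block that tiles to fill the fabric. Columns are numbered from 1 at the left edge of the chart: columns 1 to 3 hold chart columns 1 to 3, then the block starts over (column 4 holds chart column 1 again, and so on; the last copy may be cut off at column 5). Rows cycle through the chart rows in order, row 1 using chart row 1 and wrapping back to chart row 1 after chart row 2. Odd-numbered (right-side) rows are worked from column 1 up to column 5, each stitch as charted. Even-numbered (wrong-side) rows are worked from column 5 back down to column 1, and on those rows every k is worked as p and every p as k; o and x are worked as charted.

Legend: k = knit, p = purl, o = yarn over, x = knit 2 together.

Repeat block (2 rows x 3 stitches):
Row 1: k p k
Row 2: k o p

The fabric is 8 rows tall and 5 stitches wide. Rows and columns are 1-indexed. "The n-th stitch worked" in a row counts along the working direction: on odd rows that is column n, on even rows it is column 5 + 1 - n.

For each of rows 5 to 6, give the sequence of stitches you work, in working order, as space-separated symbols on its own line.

Row 5: chart row 1, RS - tile across columns 1-5 and work as-is.
Row 6: chart row 2, WS - tiled (columns 1-5): k o p k o; work from column 5 back to 1 with k<->p swapped.

== ROWS AS WORKED ==
k p k k p
o p k o p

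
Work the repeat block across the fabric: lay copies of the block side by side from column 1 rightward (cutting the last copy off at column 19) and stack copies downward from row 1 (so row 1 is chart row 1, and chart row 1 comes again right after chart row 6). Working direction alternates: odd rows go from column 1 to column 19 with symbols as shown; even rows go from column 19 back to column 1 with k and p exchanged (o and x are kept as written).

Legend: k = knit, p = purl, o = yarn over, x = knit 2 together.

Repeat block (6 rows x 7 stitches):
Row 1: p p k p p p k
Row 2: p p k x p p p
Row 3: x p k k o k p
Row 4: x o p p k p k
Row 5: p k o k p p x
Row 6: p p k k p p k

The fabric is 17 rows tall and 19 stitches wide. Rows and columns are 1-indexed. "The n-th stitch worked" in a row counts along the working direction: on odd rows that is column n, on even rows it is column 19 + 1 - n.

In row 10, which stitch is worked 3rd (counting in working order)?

Row 10: (10-1) mod 6 = 3, so use chart row 4. Even row -> WS.
Chart row 4 tiled across columns 1-19: x o p p k p k x o p p k p k x o p p k
Wrong side: read the tiled row from column 19 down to 1 and exchange k with p (leave o, x).
Row 10 as worked: p k k o x p k p k k o x p k p k k o x
The 3rd stitch worked is k.

== STITCH ==
k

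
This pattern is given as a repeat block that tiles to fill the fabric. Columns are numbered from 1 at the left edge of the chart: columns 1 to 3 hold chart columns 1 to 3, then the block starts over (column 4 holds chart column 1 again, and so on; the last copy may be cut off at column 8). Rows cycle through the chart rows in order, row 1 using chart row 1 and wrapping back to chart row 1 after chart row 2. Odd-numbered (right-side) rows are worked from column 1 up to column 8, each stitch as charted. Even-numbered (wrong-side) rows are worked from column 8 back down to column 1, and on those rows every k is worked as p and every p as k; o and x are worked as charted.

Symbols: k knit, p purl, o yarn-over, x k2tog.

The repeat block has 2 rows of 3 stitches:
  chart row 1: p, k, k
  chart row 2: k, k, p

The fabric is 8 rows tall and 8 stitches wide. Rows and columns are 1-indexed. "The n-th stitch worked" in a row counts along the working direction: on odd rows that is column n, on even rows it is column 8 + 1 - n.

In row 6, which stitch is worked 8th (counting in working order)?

Row 6: (6-1) mod 2 = 1, so use chart row 2. Even row -> WS.
Chart row 2 tiled across columns 1-8: k k p k k p k k
WS: work from column 8 back to column 1 (reverse the tiled row), swapping k<->p (o and x unchanged).
Row 6 as worked: p p k p p k p p
Stitch 8 in working order -> p

Stitch:
p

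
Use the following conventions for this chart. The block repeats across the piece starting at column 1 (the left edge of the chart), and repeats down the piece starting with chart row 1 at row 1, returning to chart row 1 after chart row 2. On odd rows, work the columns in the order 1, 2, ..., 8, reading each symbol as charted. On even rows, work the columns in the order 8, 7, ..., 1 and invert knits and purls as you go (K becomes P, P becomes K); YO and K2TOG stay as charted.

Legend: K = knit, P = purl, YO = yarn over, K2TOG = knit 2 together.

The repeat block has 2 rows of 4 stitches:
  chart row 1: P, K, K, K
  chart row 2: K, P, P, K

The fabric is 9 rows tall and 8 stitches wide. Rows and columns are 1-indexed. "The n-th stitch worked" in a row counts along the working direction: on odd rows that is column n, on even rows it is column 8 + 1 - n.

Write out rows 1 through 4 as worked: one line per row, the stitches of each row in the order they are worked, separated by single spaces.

Result:
P K K K P K K K
P K K P P K K P
P K K K P K K K
P K K P P K K P

Derivation:
Row 1: chart row 1, RS - tile across columns 1-8 and work as-is.
Row 2: chart row 2, WS - tiled (columns 1-8): K P P K K P P K; work from column 8 back to 1 with K<->P swapped.
Row 3: chart row 1, RS - tile across columns 1-8 and work as-is.
Row 4: chart row 2, WS - tiled (columns 1-8): K P P K K P P K; work from column 8 back to 1 with K<->P swapped.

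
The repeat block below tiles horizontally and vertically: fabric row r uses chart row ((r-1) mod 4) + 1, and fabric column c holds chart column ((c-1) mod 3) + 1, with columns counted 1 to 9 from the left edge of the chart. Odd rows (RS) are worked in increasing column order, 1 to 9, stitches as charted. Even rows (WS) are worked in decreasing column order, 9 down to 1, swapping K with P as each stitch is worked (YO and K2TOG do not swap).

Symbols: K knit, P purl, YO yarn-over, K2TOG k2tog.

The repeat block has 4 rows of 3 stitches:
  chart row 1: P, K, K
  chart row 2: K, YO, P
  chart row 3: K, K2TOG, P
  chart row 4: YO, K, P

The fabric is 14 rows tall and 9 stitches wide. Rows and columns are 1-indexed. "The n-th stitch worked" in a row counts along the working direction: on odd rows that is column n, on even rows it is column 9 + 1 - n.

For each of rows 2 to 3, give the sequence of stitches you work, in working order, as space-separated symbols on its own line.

== ROWS AS WORKED ==
K YO P K YO P K YO P
K K2TOG P K K2TOG P K K2TOG P

Derivation:
Row 2: chart row 2, WS - tiled (columns 1-9): K YO P K YO P K YO P; work from column 9 back to 1 with K<->P swapped.
Row 3: chart row 3, RS - tile across columns 1-9 and work as-is.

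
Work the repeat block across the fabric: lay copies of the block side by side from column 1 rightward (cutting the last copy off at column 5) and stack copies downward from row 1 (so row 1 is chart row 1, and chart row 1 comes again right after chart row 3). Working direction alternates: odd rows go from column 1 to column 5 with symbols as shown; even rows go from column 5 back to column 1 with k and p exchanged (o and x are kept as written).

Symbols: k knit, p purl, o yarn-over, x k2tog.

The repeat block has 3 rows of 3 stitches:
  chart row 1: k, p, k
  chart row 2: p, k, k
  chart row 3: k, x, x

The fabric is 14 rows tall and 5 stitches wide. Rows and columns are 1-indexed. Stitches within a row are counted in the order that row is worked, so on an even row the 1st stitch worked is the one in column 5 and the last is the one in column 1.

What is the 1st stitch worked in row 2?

For row 2: chart row = ((2-1) mod 3) + 1 = 2; this is a WS (even) row.
Chart row 2 tiled across columns 1-5: p k k p k
WS: work from column 5 back to column 1 (reverse the tiled row), swapping k<->p (o and x unchanged).
Row 2 as worked: p k p p k
Counting 1 along the worked row gives p.

Result:
p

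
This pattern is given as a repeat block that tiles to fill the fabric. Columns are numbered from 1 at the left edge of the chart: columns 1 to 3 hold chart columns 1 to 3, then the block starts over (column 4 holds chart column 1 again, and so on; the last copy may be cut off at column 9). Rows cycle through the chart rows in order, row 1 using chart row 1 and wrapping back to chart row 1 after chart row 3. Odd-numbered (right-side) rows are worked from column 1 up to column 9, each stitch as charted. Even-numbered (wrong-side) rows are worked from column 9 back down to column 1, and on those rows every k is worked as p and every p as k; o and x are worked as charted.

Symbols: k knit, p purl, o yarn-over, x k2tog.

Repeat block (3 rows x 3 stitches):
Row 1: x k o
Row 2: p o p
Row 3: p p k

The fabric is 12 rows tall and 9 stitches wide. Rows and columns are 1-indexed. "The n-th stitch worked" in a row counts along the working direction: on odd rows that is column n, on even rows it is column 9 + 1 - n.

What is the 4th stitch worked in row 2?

Row 2 uses chart row ((2-1) mod 3)+1 = 2. Row 2 is even, so WS.
Chart row 2 tiled across columns 1-9: p o p p o p p o p
WS row: flip the tiled sequence (start at column 9) and apply k<->p; o and x stay.
Row 2 as worked: k o k k o k k o k
Counting 4 along the worked row gives k.

== STITCH ==
k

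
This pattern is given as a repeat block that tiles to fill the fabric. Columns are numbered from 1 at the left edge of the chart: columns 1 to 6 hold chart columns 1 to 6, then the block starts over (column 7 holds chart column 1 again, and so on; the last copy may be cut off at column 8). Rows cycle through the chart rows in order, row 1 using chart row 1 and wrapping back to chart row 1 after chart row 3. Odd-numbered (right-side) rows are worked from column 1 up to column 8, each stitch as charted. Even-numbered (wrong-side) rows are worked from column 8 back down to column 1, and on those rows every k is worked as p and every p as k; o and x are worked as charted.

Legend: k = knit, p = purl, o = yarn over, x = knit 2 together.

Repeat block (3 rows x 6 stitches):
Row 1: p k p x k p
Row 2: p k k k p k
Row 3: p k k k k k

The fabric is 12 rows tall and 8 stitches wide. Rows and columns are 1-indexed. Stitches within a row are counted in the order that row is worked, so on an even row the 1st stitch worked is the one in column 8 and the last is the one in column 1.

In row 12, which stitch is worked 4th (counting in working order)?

Result:
p

Derivation:
Row 12 uses chart row ((12-1) mod 3)+1 = 3. Row 12 is even, so WS.
Chart row 3 tiled across columns 1-8: p k k k k k p k
Wrong side: read the tiled row from column 8 down to 1 and exchange k with p (leave o, x).
Row 12 as worked: p k p p p p p k
The 4th stitch worked is p.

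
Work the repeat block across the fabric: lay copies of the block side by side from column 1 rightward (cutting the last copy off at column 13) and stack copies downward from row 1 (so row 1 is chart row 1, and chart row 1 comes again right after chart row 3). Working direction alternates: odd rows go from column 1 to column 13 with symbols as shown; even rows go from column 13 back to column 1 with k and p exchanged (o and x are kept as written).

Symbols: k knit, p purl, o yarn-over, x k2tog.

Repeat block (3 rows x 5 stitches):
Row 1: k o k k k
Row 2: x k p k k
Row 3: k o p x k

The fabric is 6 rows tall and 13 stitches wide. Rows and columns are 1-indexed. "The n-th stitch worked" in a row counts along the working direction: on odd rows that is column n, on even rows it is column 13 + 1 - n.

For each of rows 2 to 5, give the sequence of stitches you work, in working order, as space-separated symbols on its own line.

Row 2: chart row 2, WS - tiled (columns 1-13): x k p k k x k p k k x k p; work from column 13 back to 1 with k<->p swapped.
Row 3: chart row 3, RS - tile across columns 1-13 and work as-is.
Row 4: chart row 1, WS - tiled (columns 1-13): k o k k k k o k k k k o k; work from column 13 back to 1 with k<->p swapped.
Row 5: chart row 2, RS - tile across columns 1-13 and work as-is.

Result:
k p x p p k p x p p k p x
k o p x k k o p x k k o p
p o p p p p o p p p p o p
x k p k k x k p k k x k p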